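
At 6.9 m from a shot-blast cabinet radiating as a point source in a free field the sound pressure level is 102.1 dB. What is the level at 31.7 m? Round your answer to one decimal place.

88.9 dB

For a point source, L₂ = L₁ − 20·log₁₀(r₂/r₁).
L₂ = 102.1 − 20·log₁₀(31.7/6.9) = 102.1 − 13.244 = 88.86 dB.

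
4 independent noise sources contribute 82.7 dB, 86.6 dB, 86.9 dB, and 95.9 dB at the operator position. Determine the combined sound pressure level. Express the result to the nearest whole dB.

97 dB

For uncorrelated sources the intensities add, so convert each level to linear form, sum, and take 10·log₁₀ of the total.
Σ 10^(L/10) = 10^(82.7/10) + 10^(86.6/10) + 10^(86.9/10) + 10^(95.9/10) = 5.024e+09.
L_total = 10·log₁₀(5.024e+09) = 97.01 dB.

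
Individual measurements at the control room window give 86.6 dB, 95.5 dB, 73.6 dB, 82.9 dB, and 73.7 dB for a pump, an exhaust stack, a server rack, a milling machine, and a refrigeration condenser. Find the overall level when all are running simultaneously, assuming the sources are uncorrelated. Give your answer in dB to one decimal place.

For uncorrelated sources the intensities add, so convert each level to linear form, sum, and take 10·log₁₀ of the total.
Σ 10^(L/10) = 10^(86.6/10) + 10^(95.5/10) + 10^(73.6/10) + 10^(82.9/10) + 10^(73.7/10) = 4.247e+09.
L_total = 10·log₁₀(4.247e+09) = 96.28 dB.

96.3 dB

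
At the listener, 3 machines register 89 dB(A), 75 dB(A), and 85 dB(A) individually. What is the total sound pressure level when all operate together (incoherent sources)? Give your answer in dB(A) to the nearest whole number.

91 dB(A)

Incoherent sources combine by intensity addition: L_total = 10·log₁₀(Σ 10^(L_i/10)).
Σ 10^(L/10) = 10^(89/10) + 10^(75/10) + 10^(85/10) = 1.142e+09.
L_total = 10·log₁₀(1.142e+09) = 90.58 dB(A).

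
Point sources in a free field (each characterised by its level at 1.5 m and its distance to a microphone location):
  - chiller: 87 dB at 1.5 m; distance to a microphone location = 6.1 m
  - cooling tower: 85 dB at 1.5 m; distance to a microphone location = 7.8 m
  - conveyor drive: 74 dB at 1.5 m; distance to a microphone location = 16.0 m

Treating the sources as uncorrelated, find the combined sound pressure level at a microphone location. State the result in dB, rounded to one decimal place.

76.3 dB

Propagate each source to the receiver with L = L_ref − 20·log₁₀(r/r_ref), then add intensities.
chiller: 87 − 20·log₁₀(6.1/1.5) = 87 − 12.18 = 74.82 dB.
cooling tower: 85 − 20·log₁₀(7.8/1.5) = 85 − 14.32 = 70.68 dB.
conveyor drive: 74 − 20·log₁₀(16.0/1.5) = 74 − 20.56 = 53.44 dB.
Σ 10^(L/10) = 4.222e+07 → L_total = 10·log₁₀(4.222e+07) = 76.26 dB.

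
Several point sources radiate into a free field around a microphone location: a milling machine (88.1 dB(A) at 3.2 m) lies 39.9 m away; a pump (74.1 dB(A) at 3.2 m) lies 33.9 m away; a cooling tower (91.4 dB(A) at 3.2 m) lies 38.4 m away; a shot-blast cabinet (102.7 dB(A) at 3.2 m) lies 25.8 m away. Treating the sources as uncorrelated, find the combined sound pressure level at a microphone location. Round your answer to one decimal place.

First find each source's level at the receiver (point-source: −20·log₁₀(r/r_ref)), then combine on an intensity basis.
milling machine: 88.1 − 20·log₁₀(39.9/3.2) = 88.1 − 21.92 = 66.18 dB(A).
pump: 74.1 − 20·log₁₀(33.9/3.2) = 74.1 − 20.50 = 53.60 dB(A).
cooling tower: 91.4 − 20·log₁₀(38.4/3.2) = 91.4 − 21.58 = 69.82 dB(A).
shot-blast cabinet: 102.7 − 20·log₁₀(25.8/3.2) = 102.7 − 18.13 = 84.57 dB(A).
Σ 10^(L/10) = 3.004e+08 → L_total = 10·log₁₀(3.004e+08) = 84.78 dB(A).

84.8 dB(A)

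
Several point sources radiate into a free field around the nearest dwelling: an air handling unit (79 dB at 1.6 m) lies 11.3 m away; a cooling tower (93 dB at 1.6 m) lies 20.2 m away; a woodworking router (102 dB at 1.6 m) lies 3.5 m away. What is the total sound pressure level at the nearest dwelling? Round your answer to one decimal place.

95.2 dB

Apply inverse-square spreading to bring every level to the receiver, then sum 10^(L/10).
air handling unit: 79 − 20·log₁₀(11.3/1.6) = 79 − 16.98 = 62.02 dB.
cooling tower: 93 − 20·log₁₀(20.2/1.6) = 93 − 22.02 = 70.98 dB.
woodworking router: 102 − 20·log₁₀(3.5/1.6) = 102 − 6.80 = 95.20 dB.
Σ 10^(L/10) = 3.326e+09 → L_total = 10·log₁₀(3.326e+09) = 95.22 dB.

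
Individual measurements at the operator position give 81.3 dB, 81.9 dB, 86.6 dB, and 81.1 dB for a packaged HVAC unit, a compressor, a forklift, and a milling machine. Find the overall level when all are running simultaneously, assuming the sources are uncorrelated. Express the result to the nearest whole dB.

Incoherent sources combine by intensity addition: L_total = 10·log₁₀(Σ 10^(L_i/10)).
Σ 10^(L/10) = 10^(81.3/10) + 10^(81.9/10) + 10^(86.6/10) + 10^(81.1/10) = 8.757e+08.
L_total = 10·log₁₀(8.757e+08) = 89.42 dB.

89 dB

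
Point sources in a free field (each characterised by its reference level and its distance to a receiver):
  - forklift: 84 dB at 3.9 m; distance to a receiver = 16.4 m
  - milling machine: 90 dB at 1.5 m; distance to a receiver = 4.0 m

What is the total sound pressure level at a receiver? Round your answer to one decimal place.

81.9 dB

Apply inverse-square spreading to bring every level to the receiver, then sum 10^(L/10).
forklift: 84 − 20·log₁₀(16.4/3.9) = 84 − 12.48 = 71.52 dB.
milling machine: 90 − 20·log₁₀(4.0/1.5) = 90 − 8.52 = 81.48 dB.
Σ 10^(L/10) = 1.548e+08 → L_total = 10·log₁₀(1.548e+08) = 81.90 dB.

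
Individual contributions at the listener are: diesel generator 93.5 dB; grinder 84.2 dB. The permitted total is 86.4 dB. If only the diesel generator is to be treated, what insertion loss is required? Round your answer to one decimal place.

Fixed contribution from the other source: Σ 10^(L/10) = 10^(84.2/10) = 2.630e+08 (84.20 dB).
To meet 86.4 dB overall, the treated diesel generator may contribute at most 10^(86.4/10) − 2.630e+08 = 1.735e+08, i.e. 82.39 dB.
Required insertion loss = 93.5 − 82.39 = 11.11 dB.

11.1 dB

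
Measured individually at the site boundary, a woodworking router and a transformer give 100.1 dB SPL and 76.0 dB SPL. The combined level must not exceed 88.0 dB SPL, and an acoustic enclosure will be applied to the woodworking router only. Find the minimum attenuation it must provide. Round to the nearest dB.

12 dB

The untreated sources together contribute 10^(76.0/10) = 3.981e+07, i.e. 76.00 dB SPL.
The limit corresponds to 10^(88.0/10) = 6.310e+08; subtracting the fixed part leaves 5.911e+08 for the woodworking router, i.e. 87.72 dB SPL.
Required insertion loss = 100.1 − 87.72 = 12.38 dB.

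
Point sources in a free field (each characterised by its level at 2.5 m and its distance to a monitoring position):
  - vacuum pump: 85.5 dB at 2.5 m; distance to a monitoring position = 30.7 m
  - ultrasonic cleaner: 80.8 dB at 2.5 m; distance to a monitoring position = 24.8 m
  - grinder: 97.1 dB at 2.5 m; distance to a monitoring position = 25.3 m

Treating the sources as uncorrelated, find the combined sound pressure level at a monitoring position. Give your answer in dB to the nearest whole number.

77 dB

Apply inverse-square spreading to bring every level to the receiver, then sum 10^(L/10).
vacuum pump: 85.5 − 20·log₁₀(30.7/2.5) = 85.5 − 21.78 = 63.72 dB.
ultrasonic cleaner: 80.8 − 20·log₁₀(24.8/2.5) = 80.8 − 19.93 = 60.87 dB.
grinder: 97.1 − 20·log₁₀(25.3/2.5) = 97.1 − 20.10 = 77.00 dB.
Σ 10^(L/10) = 5.365e+07 → L_total = 10·log₁₀(5.365e+07) = 77.30 dB.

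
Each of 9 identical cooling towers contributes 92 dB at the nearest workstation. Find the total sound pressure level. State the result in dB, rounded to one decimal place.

With 9 equal, uncorrelated contributions the intensity is 9× that of one unit, giving a rise of 10·log₁₀ 9.
L_total = 92 + 10·log₁₀(9) = 92 + 9.542 = 101.54 dB.

101.5 dB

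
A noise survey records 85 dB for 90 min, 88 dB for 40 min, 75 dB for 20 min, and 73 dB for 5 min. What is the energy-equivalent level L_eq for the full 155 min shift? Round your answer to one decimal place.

85.5 dB

The energy average is taken in the linear domain: L_eq = 10·log₁₀[(Σ tᵢ·10^(Lᵢ/10))/T], T = 155 min.
Σ tᵢ·10^(Lᵢ/10) = 90·10^(85/10) + 40·10^(88/10) + 20·10^(75/10) + 5·10^(73/10) = 5.443e+10.
L_eq = 10·log₁₀(5.443e+10/155) = 85.46 dB.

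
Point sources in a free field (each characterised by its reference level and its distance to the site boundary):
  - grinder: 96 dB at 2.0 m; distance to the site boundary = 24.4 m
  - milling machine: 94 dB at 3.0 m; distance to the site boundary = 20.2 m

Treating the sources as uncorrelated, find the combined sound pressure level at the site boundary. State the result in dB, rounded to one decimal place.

Propagate each source to the receiver with L = L_ref − 20·log₁₀(r/r_ref), then add intensities.
grinder: 96 − 20·log₁₀(24.4/2.0) = 96 − 21.73 = 74.27 dB.
milling machine: 94 − 20·log₁₀(20.2/3.0) = 94 − 16.56 = 77.44 dB.
Σ 10^(L/10) = 8.215e+07 → L_total = 10·log₁₀(8.215e+07) = 79.15 dB.

79.1 dB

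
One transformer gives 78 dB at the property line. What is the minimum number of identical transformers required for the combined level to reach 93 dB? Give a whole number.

N identical sources give L₁ + 10·log₁₀ N, so require 10·log₁₀ N ≥ 93 − 78 = 15.0 dB.
N ≥ 10^(15.0/10) = 31.623, so N = 32.

32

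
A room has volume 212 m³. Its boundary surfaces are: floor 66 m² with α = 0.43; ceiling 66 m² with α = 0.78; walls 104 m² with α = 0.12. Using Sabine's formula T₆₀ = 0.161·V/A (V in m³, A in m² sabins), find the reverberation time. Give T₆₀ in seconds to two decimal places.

0.37 s

Summing Sᵢαᵢ: 66·0.43 + 66·0.78 + 104·0.12 = 92.34 m².
T₆₀ = 0.161·V/A = 0.161·212/92.34 = 0.370 s.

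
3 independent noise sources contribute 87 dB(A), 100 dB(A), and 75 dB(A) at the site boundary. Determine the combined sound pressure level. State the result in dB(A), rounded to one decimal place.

100.2 dB(A)

For uncorrelated sources the intensities add, so convert each level to linear form, sum, and take 10·log₁₀ of the total.
Σ 10^(L/10) = 10^(87/10) + 10^(100/10) + 10^(75/10) = 1.053e+10.
L_total = 10·log₁₀(1.053e+10) = 100.23 dB(A).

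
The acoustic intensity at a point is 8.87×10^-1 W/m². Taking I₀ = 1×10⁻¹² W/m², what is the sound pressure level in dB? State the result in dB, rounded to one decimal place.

119.5 dB

Dividing by I₀ shifts the exponent by 12: I/I₀ = 8.87×10^11.
L = 10·(0.9479 + 11) = 119.48 dB.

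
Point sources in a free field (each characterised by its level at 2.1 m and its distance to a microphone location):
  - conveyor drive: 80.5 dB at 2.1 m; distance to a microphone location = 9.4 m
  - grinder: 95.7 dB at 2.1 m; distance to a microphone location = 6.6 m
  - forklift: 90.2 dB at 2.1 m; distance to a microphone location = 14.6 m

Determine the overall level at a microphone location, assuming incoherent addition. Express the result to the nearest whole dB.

86 dB

Propagate each source to the receiver with L = L_ref − 20·log₁₀(r/r_ref), then add intensities.
conveyor drive: 80.5 − 20·log₁₀(9.4/2.1) = 80.5 − 13.02 = 67.48 dB.
grinder: 95.7 − 20·log₁₀(6.6/2.1) = 95.7 − 9.95 = 85.75 dB.
forklift: 90.2 − 20·log₁₀(14.6/2.1) = 90.2 − 16.84 = 73.36 dB.
Σ 10^(L/10) = 4.034e+08 → L_total = 10·log₁₀(4.034e+08) = 86.06 dB.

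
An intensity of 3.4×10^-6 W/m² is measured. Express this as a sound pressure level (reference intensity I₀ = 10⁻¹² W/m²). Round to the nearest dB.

Dividing by I₀ shifts the exponent by 12: I/I₀ = 3.4×10^6.
L = 10·(0.5315 + 6) = 65.31 dB.

65 dB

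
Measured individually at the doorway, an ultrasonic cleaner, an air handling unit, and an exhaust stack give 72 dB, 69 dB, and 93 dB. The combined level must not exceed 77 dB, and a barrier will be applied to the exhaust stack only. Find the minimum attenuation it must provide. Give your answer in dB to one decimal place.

18.8 dB

The untreated sources together contribute 10^(72/10) + 10^(69/10) = 2.379e+07, i.e. 73.76 dB.
To meet 77 dB overall, the treated exhaust stack may contribute at most 10^(77/10) − 2.379e+07 = 2.633e+07, i.e. 74.20 dB.
So the exhaust stack must be reduced from 93 to 74.20 dB: IL = 18.80 dB.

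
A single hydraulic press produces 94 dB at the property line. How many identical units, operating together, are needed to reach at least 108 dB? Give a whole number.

The shortfall is 108 − 94 = 14.0 dB, and N units add 10·log₁₀ N, so need 10·log₁₀ N ≥ 14.0.
N ≥ 10^(14.0/10) = 25.119, so N = 26.

26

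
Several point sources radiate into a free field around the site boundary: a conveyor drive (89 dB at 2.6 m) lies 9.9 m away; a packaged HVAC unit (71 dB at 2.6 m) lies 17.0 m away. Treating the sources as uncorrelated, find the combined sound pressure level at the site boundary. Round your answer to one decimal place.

77.4 dB

Propagate each source to the receiver with L = L_ref − 20·log₁₀(r/r_ref), then add intensities.
conveyor drive: 89 − 20·log₁₀(9.9/2.6) = 89 − 11.61 = 77.39 dB.
packaged HVAC unit: 71 − 20·log₁₀(17.0/2.6) = 71 − 16.31 = 54.69 dB.
Σ 10^(L/10) = 5.508e+07 → L_total = 10·log₁₀(5.508e+07) = 77.41 dB.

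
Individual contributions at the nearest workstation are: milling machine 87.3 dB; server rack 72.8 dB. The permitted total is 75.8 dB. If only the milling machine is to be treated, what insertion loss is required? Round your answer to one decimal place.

Everything except the milling machine sums to 10^(72.8/10) = 1.905e+07 in linear terms, 72.80 dB.
To meet 75.8 dB overall, the treated milling machine may contribute at most 10^(75.8/10) − 1.905e+07 = 1.896e+07, i.e. 72.78 dB.
So the milling machine must be reduced from 87.3 to 72.78 dB: IL = 14.52 dB.

14.5 dB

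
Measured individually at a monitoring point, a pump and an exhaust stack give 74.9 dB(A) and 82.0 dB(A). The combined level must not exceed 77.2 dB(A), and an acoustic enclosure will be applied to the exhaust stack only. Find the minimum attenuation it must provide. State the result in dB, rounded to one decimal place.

8.7 dB

The untreated sources together contribute 10^(74.9/10) = 3.090e+07, i.e. 74.90 dB(A).
The limit corresponds to 10^(77.2/10) = 5.248e+07; subtracting the fixed part leaves 2.158e+07 for the exhaust stack, i.e. 73.34 dB(A).
Required insertion loss = 82.0 − 73.34 = 8.66 dB.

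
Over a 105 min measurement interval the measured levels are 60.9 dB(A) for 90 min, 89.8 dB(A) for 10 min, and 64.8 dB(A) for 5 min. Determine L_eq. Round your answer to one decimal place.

The energy average is taken in the linear domain: L_eq = 10·log₁₀[(Σ tᵢ·10^(Lᵢ/10))/T], T = 105 min.
Σ tᵢ·10^(Lᵢ/10) = 90·10^(60.9/10) + 10·10^(89.8/10) + 5·10^(64.8/10) = 9.676e+09.
L_eq = 10·log₁₀(9.676e+09/105) = 79.64 dB(A).

79.6 dB(A)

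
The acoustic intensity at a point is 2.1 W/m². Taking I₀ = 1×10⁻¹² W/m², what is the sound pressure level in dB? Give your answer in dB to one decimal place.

I/I₀ = 2.1/10⁻¹² = 2.1×10^12, and L = 10·log₁₀(I/I₀).
L = 10·(0.3222 + 12) = 123.22 dB.

123.2 dB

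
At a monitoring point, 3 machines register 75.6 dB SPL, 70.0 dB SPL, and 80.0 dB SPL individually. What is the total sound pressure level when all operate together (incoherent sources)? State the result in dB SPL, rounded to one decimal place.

Incoherent sources combine by intensity addition: L_total = 10·log₁₀(Σ 10^(L_i/10)).
Σ 10^(L/10) = 10^(75.6/10) + 10^(70.0/10) + 10^(80.0/10) = 1.463e+08.
L_total = 10·log₁₀(1.463e+08) = 81.65 dB SPL.

81.7 dB SPL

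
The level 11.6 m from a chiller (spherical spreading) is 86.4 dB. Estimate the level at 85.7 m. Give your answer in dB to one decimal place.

Spherical spreading from a point source gives a 20·log₁₀(r₂/r₁) drop.
L₂ = 86.4 − 20·log₁₀(85.7/11.6) = 86.4 − 17.370 = 69.03 dB.

69.0 dB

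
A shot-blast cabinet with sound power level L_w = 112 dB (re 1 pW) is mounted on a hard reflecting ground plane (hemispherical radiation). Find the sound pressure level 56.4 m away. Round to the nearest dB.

69 dB

Free-field hemispherical radiation: L_p = L_w − 10·log₁₀(2π·r²), r = 56.4 m.
2π·r² = 1.999e+04 m², 10·log₁₀ of that is 43.007 dB.
L_p = 112 − 43.007 = 68.99 dB.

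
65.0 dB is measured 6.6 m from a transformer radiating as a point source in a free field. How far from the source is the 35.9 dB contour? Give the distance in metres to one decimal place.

For a point source L₁ − L₂ = 20·log₁₀(r₂/r₁), so r₂ = r₁·10^((L₁−L₂)/20).
r₂ = 6.6·10^((65.0−35.9)/20) = 6.6·10^(29.1/20) = 188.17 m.

188.2 m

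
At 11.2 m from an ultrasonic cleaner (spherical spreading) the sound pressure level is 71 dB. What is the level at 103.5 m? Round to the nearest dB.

For a point source, L₂ = L₁ − 20·log₁₀(r₂/r₁).
L₂ = 71 − 20·log₁₀(103.5/11.2) = 71 − 19.314 = 51.69 dB.

52 dB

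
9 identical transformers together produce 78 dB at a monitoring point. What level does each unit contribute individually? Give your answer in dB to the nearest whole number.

68 dB

Dividing the total intensity by 9 lowers the level by 10·log₁₀ 9 = 9.542 dB: L₁ = 78 − 9.542.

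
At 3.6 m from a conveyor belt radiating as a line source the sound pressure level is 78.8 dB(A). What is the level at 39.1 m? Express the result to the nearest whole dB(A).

Cylindrical spreading from a line source gives a 10·log₁₀(r₂/r₁) drop.
L₂ = 78.8 − 10·log₁₀(39.1/3.6) = 78.8 − 10.359 = 68.44 dB(A).

68 dB(A)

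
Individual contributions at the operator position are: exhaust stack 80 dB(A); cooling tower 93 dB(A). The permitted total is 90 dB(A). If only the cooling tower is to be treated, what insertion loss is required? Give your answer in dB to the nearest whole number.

3 dB

Fixed contribution from the other source: Σ 10^(L/10) = 10^(80/10) = 1.000e+08 (80.00 dB(A)).
The limit corresponds to 10^(90/10) = 1.000e+09; subtracting the fixed part leaves 9.000e+08 for the cooling tower, i.e. 89.54 dB(A).
Required insertion loss = 93 − 89.54 = 3.46 dB.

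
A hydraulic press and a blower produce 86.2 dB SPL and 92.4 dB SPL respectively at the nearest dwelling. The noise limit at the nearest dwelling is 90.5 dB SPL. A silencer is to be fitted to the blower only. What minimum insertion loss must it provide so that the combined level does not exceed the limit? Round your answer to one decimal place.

Fixed contribution from the other source: Σ 10^(L/10) = 10^(86.2/10) = 4.169e+08 (86.20 dB SPL).
The limit corresponds to 10^(90.5/10) = 1.122e+09; subtracting the fixed part leaves 7.051e+08 for the blower, i.e. 88.48 dB SPL.
Required insertion loss = 92.4 − 88.48 = 3.92 dB.

3.9 dB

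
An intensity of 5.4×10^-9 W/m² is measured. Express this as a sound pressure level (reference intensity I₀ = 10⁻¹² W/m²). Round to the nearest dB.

L = 10·log₁₀(I/I₀) = 10·log₁₀(5.4×10^-9/10⁻¹²) = 10·log₁₀(5.4×10^3).
L = 10·(0.7324 + 3) = 37.32 dB.

37 dB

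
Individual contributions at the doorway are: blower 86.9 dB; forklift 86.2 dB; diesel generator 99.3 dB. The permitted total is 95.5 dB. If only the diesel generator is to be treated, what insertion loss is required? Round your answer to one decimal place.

The untreated sources together contribute 10^(86.9/10) + 10^(86.2/10) = 9.066e+08, i.e. 89.57 dB.
To meet 95.5 dB overall, the treated diesel generator may contribute at most 10^(95.5/10) − 9.066e+08 = 2.641e+09, i.e. 94.22 dB.
Required insertion loss = 99.3 − 94.22 = 5.08 dB.

5.1 dB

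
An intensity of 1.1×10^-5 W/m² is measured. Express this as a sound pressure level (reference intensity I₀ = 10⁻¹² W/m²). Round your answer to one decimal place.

70.4 dB

L = 10·log₁₀(I/I₀) = 10·log₁₀(1.1×10^-5/10⁻¹²) = 10·log₁₀(1.1×10^7).
L = 10·(0.0414 + 7) = 70.41 dB.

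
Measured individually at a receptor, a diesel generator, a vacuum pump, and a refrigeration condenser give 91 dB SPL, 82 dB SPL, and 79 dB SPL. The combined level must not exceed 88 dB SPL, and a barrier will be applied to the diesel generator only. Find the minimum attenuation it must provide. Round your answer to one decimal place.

The untreated sources together contribute 10^(82/10) + 10^(79/10) = 2.379e+08, i.e. 83.76 dB SPL.
To meet 88 dB SPL overall, the treated diesel generator may contribute at most 10^(88/10) − 2.379e+08 = 3.930e+08, i.e. 85.94 dB SPL.
Required insertion loss = 91 − 85.94 = 5.06 dB.

5.1 dB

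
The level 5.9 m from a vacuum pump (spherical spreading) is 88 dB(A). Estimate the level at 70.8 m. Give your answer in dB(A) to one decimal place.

66.4 dB(A)

For a point source, L₂ = L₁ − 20·log₁₀(r₂/r₁).
L₂ = 88 − 20·log₁₀(70.8/5.9) = 88 − 21.584 = 66.42 dB(A).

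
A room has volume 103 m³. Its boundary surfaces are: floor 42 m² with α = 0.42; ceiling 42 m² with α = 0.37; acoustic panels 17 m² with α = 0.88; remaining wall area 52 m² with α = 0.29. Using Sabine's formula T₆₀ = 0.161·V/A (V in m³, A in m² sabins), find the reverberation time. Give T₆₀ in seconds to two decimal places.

Total absorption A = 42·0.42 + 42·0.37 + 17·0.88 + 52·0.29 = 63.22 m² sabins.
T₆₀ = 0.161·V/A = 0.161·103/63.22 = 0.262 s.

0.26 s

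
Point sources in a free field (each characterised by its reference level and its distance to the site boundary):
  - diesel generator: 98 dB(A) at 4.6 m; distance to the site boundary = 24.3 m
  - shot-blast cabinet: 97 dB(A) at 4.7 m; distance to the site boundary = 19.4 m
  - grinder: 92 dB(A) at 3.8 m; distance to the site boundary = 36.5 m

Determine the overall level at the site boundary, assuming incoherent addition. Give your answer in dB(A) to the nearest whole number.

Propagate each source to the receiver with L = L_ref − 20·log₁₀(r/r_ref), then add intensities.
diesel generator: 98 − 20·log₁₀(24.3/4.6) = 98 − 14.46 = 83.54 dB(A).
shot-blast cabinet: 97 − 20·log₁₀(19.4/4.7) = 97 − 12.31 = 84.69 dB(A).
grinder: 92 − 20·log₁₀(36.5/3.8) = 92 − 19.65 = 72.35 dB(A).
Σ 10^(L/10) = 5.374e+08 → L_total = 10·log₁₀(5.374e+08) = 87.30 dB(A).

87 dB(A)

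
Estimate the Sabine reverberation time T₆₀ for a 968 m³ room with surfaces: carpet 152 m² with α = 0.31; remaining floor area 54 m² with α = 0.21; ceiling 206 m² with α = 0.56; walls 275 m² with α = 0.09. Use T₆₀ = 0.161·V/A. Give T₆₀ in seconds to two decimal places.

Total absorption A = 152·0.31 + 54·0.21 + 206·0.56 + 275·0.09 = 198.57 m² sabins.
T₆₀ = 0.161·V/A = 0.161·968/198.57 = 0.785 s.

0.78 s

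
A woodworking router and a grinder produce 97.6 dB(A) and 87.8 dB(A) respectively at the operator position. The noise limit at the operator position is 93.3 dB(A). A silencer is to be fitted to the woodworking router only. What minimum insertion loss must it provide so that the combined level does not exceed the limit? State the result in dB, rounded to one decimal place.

Everything except the woodworking router sums to 10^(87.8/10) = 6.026e+08 in linear terms, 87.80 dB(A).
To meet 93.3 dB(A) overall, the treated woodworking router may contribute at most 10^(93.3/10) − 6.026e+08 = 1.535e+09, i.e. 91.86 dB(A).
So the woodworking router must be reduced from 97.6 to 91.86 dB(A): IL = 5.74 dB.

5.7 dB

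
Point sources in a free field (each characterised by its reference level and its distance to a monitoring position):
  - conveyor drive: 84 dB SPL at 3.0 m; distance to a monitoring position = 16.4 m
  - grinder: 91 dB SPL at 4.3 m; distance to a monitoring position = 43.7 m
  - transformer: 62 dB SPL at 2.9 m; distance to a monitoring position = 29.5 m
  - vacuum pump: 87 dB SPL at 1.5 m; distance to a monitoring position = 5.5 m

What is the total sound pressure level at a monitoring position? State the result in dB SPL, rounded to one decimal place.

Propagate each source to the receiver with L = L_ref − 20·log₁₀(r/r_ref), then add intensities.
conveyor drive: 84 − 20·log₁₀(16.4/3.0) = 84 − 14.75 = 69.25 dB SPL.
grinder: 91 − 20·log₁₀(43.7/4.3) = 91 − 20.14 = 70.86 dB SPL.
transformer: 62 − 20·log₁₀(29.5/2.9) = 62 − 20.15 = 41.85 dB SPL.
vacuum pump: 87 − 20·log₁₀(5.5/1.5) = 87 − 11.29 = 75.71 dB SPL.
Σ 10^(L/10) = 5.789e+07 → L_total = 10·log₁₀(5.789e+07) = 77.63 dB SPL.

77.6 dB SPL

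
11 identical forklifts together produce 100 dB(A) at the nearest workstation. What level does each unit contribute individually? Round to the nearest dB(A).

11 equal contributions raise the level by 10·log₁₀ 11 = 10.414 dB, so each unit alone gives 100 − 10.414.

90 dB(A)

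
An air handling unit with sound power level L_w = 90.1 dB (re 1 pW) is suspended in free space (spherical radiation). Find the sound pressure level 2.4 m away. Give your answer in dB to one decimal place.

The power spreads over a sphere of area 4π·r², so L_p = L_w − 10·log₁₀(4π·r²).
4π·r² = 72.38 m², 10·log₁₀ of that is 18.596 dB.
L_p = 90.1 − 18.596 = 71.50 dB.

71.5 dB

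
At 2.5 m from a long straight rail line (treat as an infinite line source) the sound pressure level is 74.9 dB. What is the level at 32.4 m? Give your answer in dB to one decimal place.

For a line source, L₂ = L₁ − 10·log₁₀(r₂/r₁).
L₂ = 74.9 − 10·log₁₀(32.4/2.5) = 74.9 − 11.126 = 63.77 dB.

63.8 dB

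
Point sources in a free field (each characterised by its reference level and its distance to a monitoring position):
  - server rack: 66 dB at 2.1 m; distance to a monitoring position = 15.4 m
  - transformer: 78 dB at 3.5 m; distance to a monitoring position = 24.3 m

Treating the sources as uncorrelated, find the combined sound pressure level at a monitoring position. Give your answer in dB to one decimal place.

First find each source's level at the receiver (point-source: −20·log₁₀(r/r_ref)), then combine on an intensity basis.
server rack: 66 − 20·log₁₀(15.4/2.1) = 66 − 17.31 = 48.69 dB.
transformer: 78 − 20·log₁₀(24.3/3.5) = 78 − 16.83 = 61.17 dB.
Σ 10^(L/10) = 1.383e+06 → L_total = 10·log₁₀(1.383e+06) = 61.41 dB.

61.4 dB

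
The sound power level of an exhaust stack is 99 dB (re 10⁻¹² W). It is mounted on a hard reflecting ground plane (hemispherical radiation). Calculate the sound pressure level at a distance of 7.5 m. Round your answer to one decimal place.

73.5 dB

The power spreads over a hemisphere of area 2π·r², so L_p = L_w − 10·log₁₀(2π·r²).
2π·r² = 353.4 m², 10·log₁₀ of that is 25.483 dB.
L_p = 99 − 25.483 = 73.52 dB.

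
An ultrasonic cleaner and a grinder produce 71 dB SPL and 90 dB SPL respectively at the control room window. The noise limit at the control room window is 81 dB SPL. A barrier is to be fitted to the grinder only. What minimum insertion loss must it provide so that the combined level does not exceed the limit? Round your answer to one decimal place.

The untreated sources together contribute 10^(71/10) = 1.259e+07, i.e. 71.00 dB SPL.
The limit corresponds to 10^(81/10) = 1.259e+08; subtracting the fixed part leaves 1.133e+08 for the grinder, i.e. 80.54 dB SPL.
Required insertion loss = 90 − 80.54 = 9.46 dB.

9.5 dB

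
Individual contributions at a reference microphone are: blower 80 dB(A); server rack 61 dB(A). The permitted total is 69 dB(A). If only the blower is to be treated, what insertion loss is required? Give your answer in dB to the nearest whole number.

12 dB

Everything except the blower sums to 10^(61/10) = 1.259e+06 in linear terms, 61.00 dB(A).
To meet 69 dB(A) overall, the treated blower may contribute at most 10^(69/10) − 1.259e+06 = 6.684e+06, i.e. 68.25 dB(A).
So the blower must be reduced from 80 to 68.25 dB(A): IL = 11.75 dB.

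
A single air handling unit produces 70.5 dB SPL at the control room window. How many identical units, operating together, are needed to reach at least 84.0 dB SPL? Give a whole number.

Need L₁ + 10·log₁₀ N ≥ 84.0, i.e. log₁₀ N ≥ 1.35.
N ≥ 10^(13.5/10) = 22.387, so N = 23.

23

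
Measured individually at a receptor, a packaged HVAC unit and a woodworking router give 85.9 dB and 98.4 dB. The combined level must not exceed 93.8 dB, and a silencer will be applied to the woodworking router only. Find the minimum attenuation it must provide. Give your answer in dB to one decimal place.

5.4 dB

Fixed contribution from the other source: Σ 10^(L/10) = 10^(85.9/10) = 3.890e+08 (85.90 dB).
The limit corresponds to 10^(93.8/10) = 2.399e+09; subtracting the fixed part leaves 2.010e+09 for the woodworking router, i.e. 93.03 dB.
Required insertion loss = 98.4 − 93.03 = 5.37 dB.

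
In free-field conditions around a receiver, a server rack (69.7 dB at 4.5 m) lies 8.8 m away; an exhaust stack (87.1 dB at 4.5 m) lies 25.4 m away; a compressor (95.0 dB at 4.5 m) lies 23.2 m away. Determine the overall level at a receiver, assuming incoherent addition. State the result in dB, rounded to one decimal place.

First find each source's level at the receiver (point-source: −20·log₁₀(r/r_ref)), then combine on an intensity basis.
server rack: 69.7 − 20·log₁₀(8.8/4.5) = 69.7 − 5.83 = 63.87 dB.
exhaust stack: 87.1 − 20·log₁₀(25.4/4.5) = 87.1 − 15.03 = 72.07 dB.
compressor: 95.0 − 20·log₁₀(23.2/4.5) = 95.0 − 14.25 = 80.75 dB.
Σ 10^(L/10) = 1.375e+08 → L_total = 10·log₁₀(1.375e+08) = 81.38 dB.

81.4 dB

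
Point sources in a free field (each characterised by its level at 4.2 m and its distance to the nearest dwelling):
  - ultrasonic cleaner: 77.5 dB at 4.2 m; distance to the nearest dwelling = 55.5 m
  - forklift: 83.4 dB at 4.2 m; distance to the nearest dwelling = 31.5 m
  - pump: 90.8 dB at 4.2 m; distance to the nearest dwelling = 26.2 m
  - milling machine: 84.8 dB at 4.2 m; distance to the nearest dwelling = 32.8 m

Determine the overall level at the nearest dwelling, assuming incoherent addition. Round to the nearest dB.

76 dB

Propagate each source to the receiver with L = L_ref − 20·log₁₀(r/r_ref), then add intensities.
ultrasonic cleaner: 77.5 − 20·log₁₀(55.5/4.2) = 77.5 − 22.42 = 55.08 dB.
forklift: 83.4 − 20·log₁₀(31.5/4.2) = 83.4 − 17.50 = 65.90 dB.
pump: 90.8 − 20·log₁₀(26.2/4.2) = 90.8 − 15.90 = 74.90 dB.
milling machine: 84.8 − 20·log₁₀(32.8/4.2) = 84.8 − 17.85 = 66.95 dB.
Σ 10^(L/10) = 4.006e+07 → L_total = 10·log₁₀(4.006e+07) = 76.03 dB.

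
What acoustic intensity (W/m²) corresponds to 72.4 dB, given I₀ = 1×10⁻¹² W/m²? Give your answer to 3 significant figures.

1.74e-05 W/m²

I/I₀ = 10^(72.4/10) = 1.738e+07, so I = 1.738e+07 × 10⁻¹² W/m².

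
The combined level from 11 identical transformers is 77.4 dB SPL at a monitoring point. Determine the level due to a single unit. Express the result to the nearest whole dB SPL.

Dividing the total intensity by 11 lowers the level by 10·log₁₀ 11 = 10.414 dB: L₁ = 77.4 − 10.414.

67 dB SPL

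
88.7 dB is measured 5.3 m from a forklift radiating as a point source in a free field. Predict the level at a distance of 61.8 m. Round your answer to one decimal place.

67.4 dB

For a point source, L₂ = L₁ − 20·log₁₀(r₂/r₁).
L₂ = 88.7 − 20·log₁₀(61.8/5.3) = 88.7 − 21.334 = 67.37 dB.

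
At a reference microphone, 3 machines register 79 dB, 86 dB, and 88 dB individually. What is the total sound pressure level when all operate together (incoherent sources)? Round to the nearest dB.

For uncorrelated sources the intensities add, so convert each level to linear form, sum, and take 10·log₁₀ of the total.
Σ 10^(L/10) = 10^(79/10) + 10^(86/10) + 10^(88/10) = 1.108e+09.
L_total = 10·log₁₀(1.108e+09) = 90.45 dB.

90 dB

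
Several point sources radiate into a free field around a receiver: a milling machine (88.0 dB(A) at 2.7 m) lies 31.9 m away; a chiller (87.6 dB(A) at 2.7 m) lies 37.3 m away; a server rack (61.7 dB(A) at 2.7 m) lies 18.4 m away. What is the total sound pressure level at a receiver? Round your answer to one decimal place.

68.8 dB(A)

First find each source's level at the receiver (point-source: −20·log₁₀(r/r_ref)), then combine on an intensity basis.
milling machine: 88.0 − 20·log₁₀(31.9/2.7) = 88.0 − 21.45 = 66.55 dB(A).
chiller: 87.6 − 20·log₁₀(37.3/2.7) = 87.6 − 22.81 = 64.79 dB(A).
server rack: 61.7 − 20·log₁₀(18.4/2.7) = 61.7 − 16.67 = 45.03 dB(A).
Σ 10^(L/10) = 7.567e+06 → L_total = 10·log₁₀(7.567e+06) = 68.79 dB(A).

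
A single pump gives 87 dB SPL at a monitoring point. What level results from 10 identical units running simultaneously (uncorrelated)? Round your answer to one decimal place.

97.0 dB SPL

With 10 equal, uncorrelated contributions the intensity is 10× that of one unit, giving a rise of 10·log₁₀ 10.
L_total = 87 + 10·log₁₀(10) = 87 + 10.000 = 97.00 dB SPL.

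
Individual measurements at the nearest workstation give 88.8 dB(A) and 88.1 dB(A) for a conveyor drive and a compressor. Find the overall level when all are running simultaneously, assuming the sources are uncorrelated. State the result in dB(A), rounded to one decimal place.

Incoherent sources combine by intensity addition: L_total = 10·log₁₀(Σ 10^(L_i/10)).
Σ 10^(L/10) = 10^(88.8/10) + 10^(88.1/10) = 1.404e+09.
L_total = 10·log₁₀(1.404e+09) = 91.47 dB(A).

91.5 dB(A)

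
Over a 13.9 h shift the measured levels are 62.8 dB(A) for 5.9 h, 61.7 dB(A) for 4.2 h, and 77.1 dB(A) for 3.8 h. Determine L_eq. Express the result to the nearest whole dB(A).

72 dB(A)

Weight each interval's intensity by its duration and average over T = 13.9 h:
Σ tᵢ·10^(Lᵢ/10) = 5.9·10^(62.8/10) + 4.2·10^(61.7/10) + 3.8·10^(77.1/10) = 2.123e+08.
L_eq = 10·log₁₀(2.123e+08/13.9) = 71.84 dB(A).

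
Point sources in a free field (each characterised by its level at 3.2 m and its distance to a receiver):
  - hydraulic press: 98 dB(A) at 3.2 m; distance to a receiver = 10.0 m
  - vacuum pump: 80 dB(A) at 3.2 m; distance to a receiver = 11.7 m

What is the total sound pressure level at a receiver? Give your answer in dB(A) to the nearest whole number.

88 dB(A)

First find each source's level at the receiver (point-source: −20·log₁₀(r/r_ref)), then combine on an intensity basis.
hydraulic press: 98 − 20·log₁₀(10.0/3.2) = 98 − 9.90 = 88.10 dB(A).
vacuum pump: 80 − 20·log₁₀(11.7/3.2) = 80 − 11.26 = 68.74 dB(A).
Σ 10^(L/10) = 6.536e+08 → L_total = 10·log₁₀(6.536e+08) = 88.15 dB(A).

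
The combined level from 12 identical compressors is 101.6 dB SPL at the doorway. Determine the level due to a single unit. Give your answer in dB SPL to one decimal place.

90.8 dB SPL

12 equal contributions raise the level by 10·log₁₀ 12 = 10.792 dB, so each unit alone gives 101.6 − 10.792.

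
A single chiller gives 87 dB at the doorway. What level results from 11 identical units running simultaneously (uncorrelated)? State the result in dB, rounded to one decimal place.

With 11 equal, uncorrelated contributions the intensity is 11× that of one unit, giving a rise of 10·log₁₀ 11.
L_total = 87 + 10·log₁₀(11) = 87 + 10.414 = 97.41 dB.

97.4 dB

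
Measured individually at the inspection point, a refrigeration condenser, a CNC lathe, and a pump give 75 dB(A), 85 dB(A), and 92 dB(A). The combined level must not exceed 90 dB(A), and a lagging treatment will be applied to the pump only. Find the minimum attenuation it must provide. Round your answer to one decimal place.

3.9 dB

Fixed contribution from the other sources: Σ 10^(L/10) = 10^(75/10) + 10^(85/10) = 3.479e+08 (85.41 dB(A)).
The limit corresponds to 10^(90/10) = 1.000e+09; subtracting the fixed part leaves 6.521e+08 for the pump, i.e. 88.14 dB(A).
So the pump must be reduced from 92 to 88.14 dB(A): IL = 3.86 dB.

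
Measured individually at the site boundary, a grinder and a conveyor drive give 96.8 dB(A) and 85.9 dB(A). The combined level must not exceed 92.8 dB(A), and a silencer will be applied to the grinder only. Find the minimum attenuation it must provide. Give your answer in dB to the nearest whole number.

The untreated sources together contribute 10^(85.9/10) = 3.890e+08, i.e. 85.90 dB(A).
To meet 92.8 dB(A) overall, the treated grinder may contribute at most 10^(92.8/10) − 3.890e+08 = 1.516e+09, i.e. 91.81 dB(A).
Required insertion loss = 96.8 − 91.81 = 4.99 dB.

5 dB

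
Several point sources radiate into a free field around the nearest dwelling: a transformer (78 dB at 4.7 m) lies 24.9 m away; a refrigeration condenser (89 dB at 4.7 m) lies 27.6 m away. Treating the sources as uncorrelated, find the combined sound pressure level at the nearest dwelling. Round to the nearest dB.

74 dB

Propagate each source to the receiver with L = L_ref − 20·log₁₀(r/r_ref), then add intensities.
transformer: 78 − 20·log₁₀(24.9/4.7) = 78 − 14.48 = 63.52 dB.
refrigeration condenser: 89 − 20·log₁₀(27.6/4.7) = 89 − 15.38 = 73.62 dB.
Σ 10^(L/10) = 2.528e+07 → L_total = 10·log₁₀(2.528e+07) = 74.03 dB.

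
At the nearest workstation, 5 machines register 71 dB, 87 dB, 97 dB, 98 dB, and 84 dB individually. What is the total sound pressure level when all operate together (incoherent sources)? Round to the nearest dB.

101 dB

Incoherent sources combine by intensity addition: L_total = 10·log₁₀(Σ 10^(L_i/10)).
Σ 10^(L/10) = 10^(71/10) + 10^(87/10) + 10^(97/10) + 10^(98/10) + 10^(84/10) = 1.209e+10.
L_total = 10·log₁₀(1.209e+10) = 100.82 dB.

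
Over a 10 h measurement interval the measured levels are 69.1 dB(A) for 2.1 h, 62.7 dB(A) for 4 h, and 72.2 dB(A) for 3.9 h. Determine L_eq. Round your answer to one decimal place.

Weight each interval's intensity by its duration and average over T = 10 h:
Σ tᵢ·10^(Lᵢ/10) = 2.1·10^(69.1/10) + 4·10^(62.7/10) + 3.9·10^(72.2/10) = 8.924e+07.
L_eq = 10·log₁₀(8.924e+07/10) = 69.51 dB(A).

69.5 dB(A)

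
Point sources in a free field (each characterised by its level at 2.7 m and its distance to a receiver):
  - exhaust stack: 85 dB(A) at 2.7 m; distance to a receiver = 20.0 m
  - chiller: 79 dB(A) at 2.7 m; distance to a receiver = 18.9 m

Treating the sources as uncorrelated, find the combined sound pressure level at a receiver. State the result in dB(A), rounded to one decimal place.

First find each source's level at the receiver (point-source: −20·log₁₀(r/r_ref)), then combine on an intensity basis.
exhaust stack: 85 − 20·log₁₀(20.0/2.7) = 85 − 17.39 = 67.61 dB(A).
chiller: 79 − 20·log₁₀(18.9/2.7) = 79 − 16.90 = 62.10 dB(A).
Σ 10^(L/10) = 7.384e+06 → L_total = 10·log₁₀(7.384e+06) = 68.68 dB(A).

68.7 dB(A)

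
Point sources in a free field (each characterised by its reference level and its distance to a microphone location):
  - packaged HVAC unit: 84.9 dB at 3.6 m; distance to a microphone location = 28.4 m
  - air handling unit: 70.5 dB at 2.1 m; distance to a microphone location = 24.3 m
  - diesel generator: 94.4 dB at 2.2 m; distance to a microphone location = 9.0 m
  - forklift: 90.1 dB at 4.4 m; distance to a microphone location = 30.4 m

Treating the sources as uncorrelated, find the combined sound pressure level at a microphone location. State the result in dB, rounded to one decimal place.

82.8 dB

Apply inverse-square spreading to bring every level to the receiver, then sum 10^(L/10).
packaged HVAC unit: 84.9 − 20·log₁₀(28.4/3.6) = 84.9 − 17.94 = 66.96 dB.
air handling unit: 70.5 − 20·log₁₀(24.3/2.1) = 70.5 − 21.27 = 49.23 dB.
diesel generator: 94.4 − 20·log₁₀(9.0/2.2) = 94.4 − 12.24 = 82.16 dB.
forklift: 90.1 − 20·log₁₀(30.4/4.4) = 90.1 − 16.79 = 73.31 dB.
Σ 10^(L/10) = 1.911e+08 → L_total = 10·log₁₀(1.911e+08) = 82.81 dB.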